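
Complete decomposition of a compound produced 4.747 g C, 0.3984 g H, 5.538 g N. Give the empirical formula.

Moles — C: 4.747 / 12.01 = 0.3953 mol; H: 0.3984 / 1.008 = 0.3952 mol; N: 5.538 / 14.01 = 0.3953 mol
Smallest is H at 0.3952 mol; normalising gives C 1.000, H 1.000, N 1.000
→ CHN

CHN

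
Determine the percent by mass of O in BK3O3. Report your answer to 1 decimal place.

Molar mass = 1(10.81) + 3(39.10) + 3(16.00) = 176.110 g/mol
Mass of O per mole = 3 × 16.00 = 48.000 g
% O = 48.000 / 176.110 × 100 = 27.3%

27.3%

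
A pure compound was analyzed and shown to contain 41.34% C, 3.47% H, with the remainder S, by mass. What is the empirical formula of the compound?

Assume 100 g: 41.34 g C, 3.47 g H, 55.19 g S.
C: 41.34 g ÷ 12.01 g/mol = 3.442 mol
H: 3.47 g ÷ 1.008 g/mol = 3.442 mol
S: 55.19 g ÷ 32.07 g/mol = 1.721 mol
Smallest is S at 1.721 mol; normalising gives C 2.000, H 2.000, S 1.000
→ C2H2S

C2H2S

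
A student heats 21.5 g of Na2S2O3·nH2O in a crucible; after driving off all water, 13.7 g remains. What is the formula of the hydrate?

Mass of water lost = 21.5 − 13.7 = 7.8 g → 7.8 / 18.02 = 0.4329 mol H2O
Molar mass of Na2S2O3 = 158.12 g/mol → mol Na2S2O3 = 13.7 / 158.12 = 0.08664
n = 0.4329 / 0.08664 = 5.00 ≈ 5 → Na2S2O3·5H2O

Na2S2O3·5H2O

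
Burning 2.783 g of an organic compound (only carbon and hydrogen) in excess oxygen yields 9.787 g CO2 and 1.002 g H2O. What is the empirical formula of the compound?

mol C = 9.787 / 44.01 = 0.2224; mass C = 0.2224 × 12.01 = 2.671 g
mol H = 2 × (1.002 / 18.02) = 0.1112; mass H = 0.1112 × 1.008 = 0.1121 g
Divide by the smallest (0.1112 mol H): C 2.000, H 1.000
≈ 2:1 → C2H

C2H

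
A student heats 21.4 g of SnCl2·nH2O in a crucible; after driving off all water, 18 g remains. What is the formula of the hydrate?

Mass of water lost = 21.4 − 18 = 3.4 g → 3.4 / 18.02 = 0.1887 mol H2O
Molar mass of SnCl2 = 189.61 g/mol → mol SnCl2 = 18 / 189.61 = 0.09493
n = 0.1887 / 0.09493 = 1.99 ≈ 2 → SnCl2·2H2O

SnCl2·2H2O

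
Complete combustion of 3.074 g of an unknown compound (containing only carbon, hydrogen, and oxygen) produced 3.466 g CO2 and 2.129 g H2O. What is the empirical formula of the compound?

mol C = 3.466 / 44.01 = 0.07875; mass C = 0.07875 × 12.01 = 0.9458 g
mol H = 2 × (2.129 / 18.02) = 0.2363; mass H = 0.2363 × 1.008 = 0.2382 g
mass O = 3.074 − (1.184) = 1.890 g → mol O = 0.1181
Divide by the smallest (0.07875 mol C): C 1.000, H 3.000, O 1.500
Multiply by 2: C 2.00, H 6.00, O 3.00 → C2H6O3

C2H6O3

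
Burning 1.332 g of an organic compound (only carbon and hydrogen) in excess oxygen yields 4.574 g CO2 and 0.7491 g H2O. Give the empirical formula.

mol C = 4.574 / 44.01 = 0.1039; mass C = 0.1039 × 12.01 = 1.248 g
mol H = 2 × (0.7491 / 18.02) = 0.08314; mass H = 0.08314 × 1.008 = 0.08381 g
Divide by the smallest (0.08314 mol H): C 1.250, H 1.000
Multiply by 4: C 5.00, H 4.00 → C5H4

C5H4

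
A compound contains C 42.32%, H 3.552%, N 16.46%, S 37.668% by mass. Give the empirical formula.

Assume 100 g: 42.32 g C, 3.552 g H, 16.46 g N, 37.668 g S.
Moles — C: 42.32 / 12.01 = 3.524 mol; H: 3.552 / 1.008 = 3.524 mol; N: 16.46 / 14.01 = 1.175 mol; S: 37.668 / 32.07 = 1.175 mol
Ratios (÷ 1.175): C 3.000, H 3.000, N 1.000, S 1.000
→ C3H3NS

C3H3NS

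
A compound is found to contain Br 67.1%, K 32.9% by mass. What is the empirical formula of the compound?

BrK

Assume 100 g: 67.1 g Br, 32.9 g K.
Br: 67.1 g ÷ 79.90 g/mol = 0.8398 mol
K: 32.9 g ÷ 39.10 g/mol = 0.8414 mol
Divide by the smallest (0.8398 mol Br): Br 1.000, K 1.002
≈ 1:1 → BrK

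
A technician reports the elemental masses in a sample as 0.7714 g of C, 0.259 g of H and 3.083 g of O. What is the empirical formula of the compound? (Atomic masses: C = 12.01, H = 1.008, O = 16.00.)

CH4O3

C: 0.7714 g ÷ 12.01 g/mol = 0.06423 mol
H: 0.259 g ÷ 1.008 g/mol = 0.2569 mol
O: 3.083 g ÷ 16.00 g/mol = 0.1927 mol
Divide by the smallest (0.06423 mol C): C 1.000, H 4.000, O 3.000
Ratio ≈ 1:4:3, so the empirical formula is CH4O3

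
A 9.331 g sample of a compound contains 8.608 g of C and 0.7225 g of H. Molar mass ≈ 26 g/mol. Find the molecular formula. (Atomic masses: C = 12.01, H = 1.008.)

C2H2

C: 8.608 g ÷ 12.01 g/mol = 0.7167 mol
H: 0.7225 g ÷ 1.008 g/mol = 0.7168 mol
Ratios (÷ 0.7167): C 1.000, H 1.000
Ratio ≈ 1:1, so the empirical formula is CH
Empirical-formula mass = 13.02 g/mol
n = 26 / 13.02 = 2.00 ≈ 2
Molecular formula = (CH)×2 = C2H2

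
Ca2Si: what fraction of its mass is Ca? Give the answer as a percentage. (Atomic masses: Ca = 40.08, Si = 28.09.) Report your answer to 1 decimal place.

Molar mass = 2(40.08) + 1(28.09) = 108.250 g/mol
Mass of Ca per mole = 2 × 40.08 = 80.160 g
% Ca = 80.160 / 108.250 × 100 = 74.1%

74.1%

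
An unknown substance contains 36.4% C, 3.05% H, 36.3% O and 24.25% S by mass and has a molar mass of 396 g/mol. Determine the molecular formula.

C12H12O9S3

Assume 100 g: 36.4 g C, 3.05 g H, 36.3 g O, 24.25 g S.
Moles — C: 36.4 / 12.01 = 3.031 mol; H: 3.05 / 1.008 = 3.026 mol; O: 36.3 / 16.00 = 2.269 mol; S: 24.25 / 32.07 = 0.7562 mol
Ratios (÷ 0.7562): C 4.008, H 4.002, O 3.000, S 1.000
→ C4H4O3S
Empirical-formula mass = 132.14 g/mol
n = 396 / 132.14 = 3.00 ≈ 3
Molecular formula = (C4H4O3S)×3 = C12H12O9S3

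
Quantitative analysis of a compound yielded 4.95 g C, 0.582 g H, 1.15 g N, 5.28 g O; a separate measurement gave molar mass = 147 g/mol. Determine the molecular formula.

C5H7NO4

C: 4.95 g ÷ 12.01 g/mol = 0.4122 mol
H: 0.582 g ÷ 1.008 g/mol = 0.5774 mol
N: 1.15 g ÷ 14.01 g/mol = 0.08208 mol
O: 5.28 g ÷ 16.00 g/mol = 0.33 mol
Smallest is N at 0.08208 mol; normalising gives C 5.021, H 7.034, N 1.000, O 4.020
Ratio ≈ 5:7:1:4, so the empirical formula is C5H7NO4
Empirical-formula mass = 145.12 g/mol
n = 147 / 145.12 = 1.01 ≈ 1
Molecular formula = empirical formula = C5H7NO4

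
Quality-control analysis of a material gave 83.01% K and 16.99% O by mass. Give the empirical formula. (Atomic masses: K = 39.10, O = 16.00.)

K2O

Assume 100 g: 83.01 g K, 16.99 g O.
K: 83.01 g ÷ 39.10 g/mol = 2.123 mol
O: 16.99 g ÷ 16.00 g/mol = 1.062 mol
Smallest is O at 1.062 mol; normalising gives K 1.999, O 1.000
Ratio ≈ 2:1, so the empirical formula is K2O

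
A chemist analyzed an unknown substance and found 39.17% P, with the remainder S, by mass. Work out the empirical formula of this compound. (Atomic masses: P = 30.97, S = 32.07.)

Assume 100 g: 39.17 g P, 60.83 g S.
Moles — P: 39.17 / 30.97 = 1.265 mol; S: 60.83 / 32.07 = 1.897 mol
Ratios (÷ 1.265): P 1.000, S 1.500
×2: P 2.00, S 3.00 → P2S3

P2S3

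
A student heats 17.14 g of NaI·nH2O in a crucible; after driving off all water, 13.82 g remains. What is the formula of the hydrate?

Mass of water lost = 17.14 − 13.82 = 3.32 g → 3.32 / 18.02 = 0.1842 mol H2O
Molar mass of NaI = 149.89 g/mol → mol NaI = 13.82 / 149.89 = 0.0922
n = 0.1842 / 0.0922 = 2.00 ≈ 2 → NaI·2H2O

NaI·2H2O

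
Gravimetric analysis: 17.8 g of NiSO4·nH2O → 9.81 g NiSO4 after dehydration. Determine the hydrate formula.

NiSO4·7H2O

Mass of water lost = 17.8 − 9.81 = 7.99 g → 7.99 / 18.02 = 0.4434 mol H2O
Molar mass of NiSO4 = 154.76 g/mol → mol NiSO4 = 9.81 / 154.76 = 0.06339
n = 0.4434 / 0.06339 = 6.99 ≈ 7 → NiSO4·7H2O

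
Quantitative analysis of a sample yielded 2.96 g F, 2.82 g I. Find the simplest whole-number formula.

F7I

n(F) = 2.96/19.00 = 0.1558, n(I) = 2.82/126.90 = 0.02222
Ratios (÷ 0.02222): F 7.011, I 1.000
Ratio ≈ 7:1, so the empirical formula is F7I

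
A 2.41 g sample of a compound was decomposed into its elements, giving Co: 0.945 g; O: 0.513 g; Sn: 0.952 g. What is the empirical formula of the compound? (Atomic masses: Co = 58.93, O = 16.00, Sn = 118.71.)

n(Co) = 0.945/58.93 = 0.01604, n(O) = 0.513/16.00 = 0.03206, n(Sn) = 0.952/118.71 = 0.00802
Smallest is Sn at 0.00802 mol; normalising gives Co 2.000, O 3.998, Sn 1.000
→ Co2O4Sn

Co2O4Sn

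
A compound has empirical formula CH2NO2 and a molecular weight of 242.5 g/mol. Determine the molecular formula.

Empirical-formula mass = 60.04 g/mol
n = 242.5 / 60.04 = 4.04 ≈ 4
Molecular formula = (CH2NO2)4 = C4H8N4O8

C4H8N4O8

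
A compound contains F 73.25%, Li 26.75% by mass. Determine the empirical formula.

FLi

Assume 100 g: 73.25 g F, 26.75 g Li.
F: 73.25 g ÷ 19.00 g/mol = 3.855 mol
Li: 26.75 g ÷ 6.94 g/mol = 3.854 mol
Ratios (÷ 3.854): F 1.000, Li 1.000
→ FLi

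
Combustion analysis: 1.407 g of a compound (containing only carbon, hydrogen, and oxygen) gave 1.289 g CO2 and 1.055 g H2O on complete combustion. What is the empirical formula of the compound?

mol C = 1.289 / 44.01 = 0.02929; mass C = 0.02929 × 12.01 = 0.3518 g
mol H = 2 × (1.055 / 18.02) = 0.1171; mass H = 0.1171 × 1.008 = 0.1180 g
mass O = 1.407 − (0.4698) = 0.9372 g → mol O = 0.05858
Divide by the smallest (0.02929 mol C): C 1.000, H 3.998, O 2.000
Ratio ≈ 1:4:2, so the empirical formula is CH4O2

CH4O2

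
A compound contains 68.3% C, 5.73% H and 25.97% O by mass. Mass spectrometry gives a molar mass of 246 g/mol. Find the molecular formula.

Assume 100 g: 68.3 g C, 5.73 g H, 25.97 g O.
C: 68.3 g ÷ 12.01 g/mol = 5.687 mol
H: 5.73 g ÷ 1.008 g/mol = 5.685 mol
O: 25.97 g ÷ 16.00 g/mol = 1.623 mol
Ratios (÷ 1.623): C 3.504, H 3.502, O 1.000
Multiply by 2: C 7.01, H 7.00, O 2.00 → C7H7O2
Empirical-formula mass = 123.13 g/mol
n = 246 / 123.13 = 2.00 ≈ 2
Molecular formula = (C7H7O2)×2 = C14H14O4

C14H14O4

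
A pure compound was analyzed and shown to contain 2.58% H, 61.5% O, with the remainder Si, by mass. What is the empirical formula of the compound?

H2O3Si

Assume 100 g: 2.58 g H, 61.5 g O, 35.92 g Si.
Moles — H: 2.58 / 1.008 = 2.56 mol; O: 61.5 / 16.00 = 3.844 mol; Si: 35.92 / 28.09 = 1.279 mol
Divide by the smallest (1.279 mol Si): H 2.002, O 3.006, Si 1.000
Ratio ≈ 2:3:1, so the empirical formula is H2O3Si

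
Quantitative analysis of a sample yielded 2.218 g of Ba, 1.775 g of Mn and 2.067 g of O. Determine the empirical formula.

BaMn2O8

Moles — Ba: 2.218 / 137.33 = 0.01615 mol; Mn: 1.775 / 54.94 = 0.03231 mol; O: 2.067 / 16.00 = 0.1292 mol
Ratios (÷ 0.01615): Ba 1.000, Mn 2.000, O 7.999
≈ 1:2:8 → BaMn2O8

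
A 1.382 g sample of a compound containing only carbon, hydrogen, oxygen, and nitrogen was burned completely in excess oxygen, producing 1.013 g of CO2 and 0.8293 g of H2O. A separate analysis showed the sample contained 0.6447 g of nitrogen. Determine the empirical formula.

CH4N2O

mol C = 1.013 / 44.01 = 0.02302; mass C = 0.02302 × 12.01 = 0.2764 g
mol H = 2 × (0.8293 / 18.02) = 0.09204; mass H = 0.09204 × 1.008 = 0.09278 g
mol N = 0.6447 / 14.01 = 0.04602
mass O = 1.382 − (1.014) = 0.3681 g → mol O = 0.02301
Divide by the smallest (0.02301 mol O): C 1.001, H 4.001, N 2.000, O 1.000
→ CH4N2O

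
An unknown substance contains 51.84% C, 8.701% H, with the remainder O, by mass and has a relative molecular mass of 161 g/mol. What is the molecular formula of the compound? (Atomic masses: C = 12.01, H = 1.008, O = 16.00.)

Assume 100 g: 51.84 g C, 8.701 g H, 39.459 g O.
C: 51.84 g ÷ 12.01 g/mol = 4.316 mol
H: 8.701 g ÷ 1.008 g/mol = 8.632 mol
O: 39.459 g ÷ 16.00 g/mol = 2.466 mol
Smallest is O at 2.466 mol; normalising gives C 1.750, H 3.500, O 1.000
Scaling by 4: C 7.00, H 14.00, O 4.00 → C7H14O4
Empirical-formula mass = 162.18 g/mol
n = 161 / 162.18 = 0.99 ≈ 1
Molecular formula = empirical formula = C7H14O4

C7H14O4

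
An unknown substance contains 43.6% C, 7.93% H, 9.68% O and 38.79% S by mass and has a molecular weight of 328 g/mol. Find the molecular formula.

Assume 100 g: 43.6 g C, 7.93 g H, 9.68 g O, 38.79 g S.
C: 43.6 g ÷ 12.01 g/mol = 3.63 mol
H: 7.93 g ÷ 1.008 g/mol = 7.867 mol
O: 9.68 g ÷ 16.00 g/mol = 0.605 mol
S: 38.79 g ÷ 32.07 g/mol = 1.21 mol
Divide by the smallest (0.605 mol O): C 6.001, H 13.003, O 1.000, S 1.999
→ C6H13OS2
Empirical-formula mass = 165.30 g/mol
n = 328 / 165.30 = 1.98 ≈ 2
Molecular formula = (C6H13OS2)×2 = C12H26O2S4

C12H26O2S4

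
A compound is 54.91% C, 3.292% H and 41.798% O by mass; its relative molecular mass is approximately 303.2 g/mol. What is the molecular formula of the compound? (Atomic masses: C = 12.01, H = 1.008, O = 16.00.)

Assume 100 g: 54.91 g C, 3.292 g H, 41.798 g O.
Moles — C: 54.91 / 12.01 = 4.572 mol; H: 3.292 / 1.008 = 3.266 mol; O: 41.798 / 16.00 = 2.612 mol
Ratios (÷ 2.612): C 1.750, H 1.250, O 1.000
Scaling by 4: C 7.00, H 5.00, O 4.00 → C7H5O4
Empirical-formula mass = 153.11 g/mol
n = 303.2 / 153.11 = 1.98 ≈ 2
Molecular formula = (C7H5O4)×2 = C14H10O8

C14H10O8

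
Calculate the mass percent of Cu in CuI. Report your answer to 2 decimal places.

33.37%

Molar mass = 1(63.55) + 1(126.90) = 190.450 g/mol
Mass of Cu per mole = 1 × 63.55 = 63.550 g
% Cu = 63.550 / 190.450 × 100 = 33.37%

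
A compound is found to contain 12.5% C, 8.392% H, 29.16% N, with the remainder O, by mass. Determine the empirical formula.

CH8N2O3

Assume 100 g: 12.5 g C, 8.392 g H, 29.16 g N, 49.948 g O.
n(C) = 12.5/12.01 = 1.041, n(H) = 8.392/1.008 = 8.325, n(N) = 29.16/14.01 = 2.081, n(O) = 49.948/16.00 = 3.122
Ratios (÷ 1.041): C 1.000, H 7.999, N 2.000, O 2.999
Ratio ≈ 1:8:2:3, so the empirical formula is CH8N2O3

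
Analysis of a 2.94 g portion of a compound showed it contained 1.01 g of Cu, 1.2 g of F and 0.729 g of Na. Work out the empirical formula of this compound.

CuF4Na2

n(Cu) = 1.01/63.55 = 0.01589, n(F) = 1.2/19.00 = 0.06316, n(Na) = 0.729/22.99 = 0.03171
Ratios (÷ 0.01589): Cu 1.000, F 3.974, Na 1.995
→ CuF4Na2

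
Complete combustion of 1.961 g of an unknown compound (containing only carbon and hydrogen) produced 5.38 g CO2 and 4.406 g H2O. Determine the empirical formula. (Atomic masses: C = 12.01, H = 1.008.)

mol C = 5.38 / 44.01 = 0.1222; mass C = 0.1222 × 12.01 = 1.468 g
mol H = 2 × (4.406 / 18.02) = 0.4890; mass H = 0.4890 × 1.008 = 0.4929 g
Divide by the smallest (0.1222 mol C): C 1.000, H 4.000
≈ 1:4 → CH4

CH4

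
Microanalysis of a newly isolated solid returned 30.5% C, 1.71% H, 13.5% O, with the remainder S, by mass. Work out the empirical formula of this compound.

C3H2OS2

Assume 100 g: 30.5 g C, 1.71 g H, 13.5 g O, 54.29 g S.
Moles — C: 30.5 / 12.01 = 2.54 mol; H: 1.71 / 1.008 = 1.696 mol; O: 13.5 / 16.00 = 0.8438 mol; S: 54.29 / 32.07 = 1.693 mol
Ratios (÷ 0.8438): C 3.010, H 2.011, O 1.000, S 2.006
Ratio ≈ 3:2:1:2, so the empirical formula is C3H2OS2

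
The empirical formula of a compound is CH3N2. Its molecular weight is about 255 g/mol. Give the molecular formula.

C6H18N12

Empirical-formula mass = 43.05 g/mol
n = 255 / 43.05 = 5.92 ≈ 6
Molecular formula = (CH3N2)6 = C6H18N12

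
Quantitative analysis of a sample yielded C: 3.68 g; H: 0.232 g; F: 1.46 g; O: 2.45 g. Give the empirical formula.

C4H3FO2

C: 3.68 g ÷ 12.01 g/mol = 0.3064 mol
H: 0.232 g ÷ 1.008 g/mol = 0.2302 mol
F: 1.46 g ÷ 19.00 g/mol = 0.07684 mol
O: 2.45 g ÷ 16.00 g/mol = 0.1531 mol
Smallest is F at 0.07684 mol; normalising gives C 3.988, H 2.995, F 1.000, O 1.993
Ratio ≈ 4:3:1:2, so the empirical formula is C4H3FO2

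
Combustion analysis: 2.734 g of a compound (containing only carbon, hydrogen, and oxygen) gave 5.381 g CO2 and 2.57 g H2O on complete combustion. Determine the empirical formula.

mol C = 5.381 / 44.01 = 0.1223; mass C = 0.1223 × 12.01 = 1.468 g
mol H = 2 × (2.57 / 18.02) = 0.2852; mass H = 0.2852 × 1.008 = 0.2875 g
mass O = 2.734 − (1.756) = 0.9780 g → mol O = 0.06113
Smallest is O at 0.06113 mol; normalising gives C 2.000, H 4.666, O 1.000
Multiply by 3: C 6.00, H 14.00, O 3.00 → C6H14O3

C6H14O3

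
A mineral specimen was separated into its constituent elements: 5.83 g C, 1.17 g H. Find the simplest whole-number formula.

C5H12

Moles — C: 5.83 / 12.01 = 0.4854 mol; H: 1.17 / 1.008 = 1.161 mol
Divide by the smallest (0.4854 mol C): C 1.000, H 2.391
×5: C 5.00, H 11.96 → C5H12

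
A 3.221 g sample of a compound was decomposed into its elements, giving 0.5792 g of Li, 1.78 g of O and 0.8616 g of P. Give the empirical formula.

Li3O4P

Li: 0.5792 g ÷ 6.94 g/mol = 0.08346 mol
O: 1.78 g ÷ 16.00 g/mol = 0.1113 mol
P: 0.8616 g ÷ 30.97 g/mol = 0.02782 mol
Smallest is P at 0.02782 mol; normalising gives Li 3.000, O 3.999, P 1.000
≈ 3:4:1 → Li3O4P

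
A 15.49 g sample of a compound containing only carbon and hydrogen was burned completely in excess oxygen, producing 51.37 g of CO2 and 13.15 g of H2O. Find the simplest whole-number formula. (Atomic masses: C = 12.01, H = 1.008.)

mol C = 51.37 / 44.01 = 1.167; mass C = 1.167 × 12.01 = 14.02 g
mol H = 2 × (13.15 / 18.02) = 1.459; mass H = 1.459 × 1.008 = 1.471 g
Divide by the smallest (1.167 mol C): C 1.000, H 1.250
Scaling by 4: C 4.00, H 5.00 → C4H5

C4H5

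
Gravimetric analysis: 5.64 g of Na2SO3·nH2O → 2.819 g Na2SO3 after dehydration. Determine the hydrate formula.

Na2SO3·7H2O

Mass of water lost = 5.64 − 2.819 = 2.821 g → 2.821 / 18.02 = 0.1565 mol H2O
Molar mass of Na2SO3 = 126.05 g/mol → mol Na2SO3 = 2.819 / 126.05 = 0.02236
n = 0.1565 / 0.02236 = 7.00 ≈ 7 → Na2SO3·7H2O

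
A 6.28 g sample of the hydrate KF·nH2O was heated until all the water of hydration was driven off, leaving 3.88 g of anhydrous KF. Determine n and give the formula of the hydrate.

Mass of water lost = 6.28 − 3.88 = 2.4 g → 2.4 / 18.02 = 0.1332 mol H2O
Molar mass of KF = 58.10 g/mol → mol KF = 3.88 / 58.10 = 0.06678
n = 0.1332 / 0.06678 = 1.99 ≈ 2 → KF·2H2O

KF·2H2O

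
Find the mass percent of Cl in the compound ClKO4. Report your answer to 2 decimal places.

Molar mass = 1(35.45) + 1(39.10) + 4(16.00) = 138.550 g/mol
Mass of Cl per mole = 1 × 35.45 = 35.450 g
% Cl = 35.450 / 138.550 × 100 = 25.59%

25.59%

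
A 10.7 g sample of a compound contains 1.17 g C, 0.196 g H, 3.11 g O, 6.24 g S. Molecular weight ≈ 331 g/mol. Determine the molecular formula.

C3H6O6S6

C: 1.17 g ÷ 12.01 g/mol = 0.09742 mol
H: 0.196 g ÷ 1.008 g/mol = 0.1944 mol
O: 3.11 g ÷ 16.00 g/mol = 0.1944 mol
S: 6.24 g ÷ 32.07 g/mol = 0.1946 mol
Ratios (÷ 0.09742): C 1.000, H 1.996, O 1.995, S 1.997
→ CH2O2S2
Empirical-formula mass = 110.17 g/mol
n = 331 / 110.17 = 3.00 ≈ 3
Molecular formula = (CH2O2S2)×3 = C3H6O6S6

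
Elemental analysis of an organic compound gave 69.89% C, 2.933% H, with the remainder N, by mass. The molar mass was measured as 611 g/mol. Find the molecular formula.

Assume 100 g: 69.89 g C, 2.933 g H, 27.177 g N.
C: 69.89 g ÷ 12.01 g/mol = 5.819 mol
H: 2.933 g ÷ 1.008 g/mol = 2.91 mol
N: 27.177 g ÷ 14.01 g/mol = 1.94 mol
Smallest is N at 1.94 mol; normalising gives C 3.000, H 1.500, N 1.000
Multiply by 2: C 6.00, H 3.00, N 2.00 → C6H3N2
Empirical-formula mass = 103.10 g/mol
n = 611 / 103.10 = 5.93 ≈ 6
Molecular formula = (C6H3N2)×6 = C36H18N12

C36H18N12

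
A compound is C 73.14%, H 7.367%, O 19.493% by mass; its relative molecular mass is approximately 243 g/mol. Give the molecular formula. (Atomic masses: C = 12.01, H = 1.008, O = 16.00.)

C15H18O3

Assume 100 g: 73.14 g C, 7.367 g H, 19.493 g O.
n(C) = 73.14/12.01 = 6.09, n(H) = 7.367/1.008 = 7.309, n(O) = 19.493/16.00 = 1.218
Ratios (÷ 1.218): C 4.999, H 5.999, O 1.000
→ C5H6O
Empirical-formula mass = 82.10 g/mol
n = 243 / 82.10 = 2.96 ≈ 3
Molecular formula = (C5H6O)×3 = C15H18O3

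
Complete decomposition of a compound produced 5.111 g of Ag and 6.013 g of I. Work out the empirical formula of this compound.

Ag: 5.111 g ÷ 107.87 g/mol = 0.04738 mol
I: 6.013 g ÷ 126.90 g/mol = 0.04738 mol
Ratios (÷ 0.04738): Ag 1.000, I 1.000
Ratio ≈ 1:1, so the empirical formula is AgI

AgI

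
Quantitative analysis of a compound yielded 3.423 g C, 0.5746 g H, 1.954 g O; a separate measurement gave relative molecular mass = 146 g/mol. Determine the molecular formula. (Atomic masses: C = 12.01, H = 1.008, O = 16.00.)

n(C) = 3.423/12.01 = 0.285, n(H) = 0.5746/1.008 = 0.57, n(O) = 1.954/16.00 = 0.1221
Ratios (÷ 0.1221): C 2.334, H 4.668, O 1.000
Multiply by 3: C 7.00, H 14.00, O 3.00 → C7H14O3
Empirical-formula mass = 146.18 g/mol
n = 146 / 146.18 = 1.00 ≈ 1
Molecular formula = empirical formula = C7H14O3

C7H14O3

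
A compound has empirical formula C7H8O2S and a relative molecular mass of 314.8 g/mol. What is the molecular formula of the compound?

C14H16O4S2

Empirical-formula mass = 156.20 g/mol
n = 314.8 / 156.20 = 2.02 ≈ 2
Molecular formula = (C7H8O2S)2 = C14H16O4S2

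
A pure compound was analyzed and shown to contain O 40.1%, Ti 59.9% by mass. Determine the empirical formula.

O2Ti

Assume 100 g: 40.1 g O, 59.9 g Ti.
Moles — O: 40.1 / 16.00 = 2.506 mol; Ti: 59.9 / 47.87 = 1.251 mol
Divide by the smallest (1.251 mol Ti): O 2.003, Ti 1.000
Ratio ≈ 2:1, so the empirical formula is O2Ti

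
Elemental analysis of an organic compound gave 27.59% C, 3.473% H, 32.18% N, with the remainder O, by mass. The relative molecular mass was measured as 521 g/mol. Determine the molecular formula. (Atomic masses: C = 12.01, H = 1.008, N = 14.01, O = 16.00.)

C12H18N12O12

Assume 100 g: 27.59 g C, 3.473 g H, 32.18 g N, 36.757 g O.
Moles — C: 27.59 / 12.01 = 2.297 mol; H: 3.473 / 1.008 = 3.445 mol; N: 32.18 / 14.01 = 2.297 mol; O: 36.757 / 16.00 = 2.297 mol
Ratios (÷ 2.297): C 1.000, H 1.500, N 1.000, O 1.000
×2: C 2.00, H 3.00, N 2.00, O 2.00 → C2H3N2O2
Empirical-formula mass = 87.06 g/mol
n = 521 / 87.06 = 5.98 ≈ 6
Molecular formula = (C2H3N2O2)×6 = C12H18N12O12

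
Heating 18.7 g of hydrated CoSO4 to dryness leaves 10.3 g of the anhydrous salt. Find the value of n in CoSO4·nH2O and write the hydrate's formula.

Mass of water lost = 18.7 − 10.3 = 8.4 g → 8.4 / 18.02 = 0.4661 mol H2O
Molar mass of CoSO4 = 155.00 g/mol → mol CoSO4 = 10.3 / 155.00 = 0.06645
n = 0.4661 / 0.06645 = 7.01 ≈ 7 → CoSO4·7H2O

CoSO4·7H2O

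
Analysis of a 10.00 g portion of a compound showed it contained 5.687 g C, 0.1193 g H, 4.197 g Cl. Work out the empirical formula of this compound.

Moles — C: 5.687 / 12.01 = 0.4735 mol; H: 0.1193 / 1.008 = 0.1184 mol; Cl: 4.197 / 35.45 = 0.1184 mol
Ratios (÷ 0.1184): C 4.001, H 1.000, Cl 1.000
≈ 4:1:1 → C4HCl

C4HCl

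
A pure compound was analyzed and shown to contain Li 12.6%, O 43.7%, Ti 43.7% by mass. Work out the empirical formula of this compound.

Li2O3Ti

Assume 100 g: 12.6 g Li, 43.7 g O, 43.7 g Ti.
Moles — Li: 12.6 / 6.94 = 1.816 mol; O: 43.7 / 16.00 = 2.731 mol; Ti: 43.7 / 47.87 = 0.9129 mol
Divide by the smallest (0.9129 mol Ti): Li 1.989, O 2.992, Ti 1.000
Ratio ≈ 2:3:1, so the empirical formula is Li2O3Ti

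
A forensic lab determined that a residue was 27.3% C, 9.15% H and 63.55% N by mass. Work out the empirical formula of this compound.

CH4N2

Assume 100 g: 27.3 g C, 9.15 g H, 63.55 g N.
Moles — C: 27.3 / 12.01 = 2.273 mol; H: 9.15 / 1.008 = 9.077 mol; N: 63.55 / 14.01 = 4.536 mol
Smallest is C at 2.273 mol; normalising gives C 1.000, H 3.993, N 1.996
→ CH4N2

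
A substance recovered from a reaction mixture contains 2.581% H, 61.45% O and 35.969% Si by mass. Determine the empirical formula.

Assume 100 g: 2.581 g H, 61.45 g O, 35.969 g Si.
n(H) = 2.581/1.008 = 2.561, n(O) = 61.45/16.00 = 3.841, n(Si) = 35.969/28.09 = 1.28
Divide by the smallest (1.28 mol Si): H 2.000, O 2.999, Si 1.000
≈ 2:3:1 → H2O3Si

H2O3Si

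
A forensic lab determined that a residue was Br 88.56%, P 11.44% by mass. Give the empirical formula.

Br3P

Assume 100 g: 88.56 g Br, 11.44 g P.
Moles — Br: 88.56 / 79.90 = 1.108 mol; P: 11.44 / 30.97 = 0.3694 mol
Ratios (÷ 0.3694): Br 3.001, P 1.000
≈ 3:1 → Br3P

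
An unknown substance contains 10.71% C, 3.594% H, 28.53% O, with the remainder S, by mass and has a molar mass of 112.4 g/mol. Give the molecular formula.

CH4O2S2

Assume 100 g: 10.71 g C, 3.594 g H, 28.53 g O, 57.166 g S.
Moles — C: 10.71 / 12.01 = 0.8918 mol; H: 3.594 / 1.008 = 3.565 mol; O: 28.53 / 16.00 = 1.783 mol; S: 57.166 / 32.07 = 1.783 mol
Smallest is C at 0.8918 mol; normalising gives C 1.000, H 3.998, O 2.000, S 1.999
Ratio ≈ 1:4:2:2, so the empirical formula is CH4O2S2
Empirical-formula mass = 112.18 g/mol
n = 112.4 / 112.18 = 1.00 ≈ 1
Molecular formula = empirical formula = CH4O2S2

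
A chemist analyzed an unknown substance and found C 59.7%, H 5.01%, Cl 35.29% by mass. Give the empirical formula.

Assume 100 g: 59.7 g C, 5.01 g H, 35.29 g Cl.
n(C) = 59.7/12.01 = 4.971, n(H) = 5.01/1.008 = 4.97, n(Cl) = 35.29/35.45 = 0.9955
Smallest is Cl at 0.9955 mol; normalising gives C 4.993, H 4.993, Cl 1.000
Ratio ≈ 5:5:1, so the empirical formula is C5H5Cl

C5H5Cl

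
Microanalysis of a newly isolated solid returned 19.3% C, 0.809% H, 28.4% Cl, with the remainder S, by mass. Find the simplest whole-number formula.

C2HClS2

Assume 100 g: 19.3 g C, 0.809 g H, 28.4 g Cl, 51.49 g S.
C: 19.3 g ÷ 12.01 g/mol = 1.607 mol
H: 0.809 g ÷ 1.008 g/mol = 0.8026 mol
Cl: 28.4 g ÷ 35.45 g/mol = 0.8011 mol
S: 51.49 g ÷ 32.07 g/mol = 1.606 mol
Ratios (÷ 0.8011): C 2.006, H 1.002, Cl 1.000, S 2.004
Ratio ≈ 2:1:1:2, so the empirical formula is C2HClS2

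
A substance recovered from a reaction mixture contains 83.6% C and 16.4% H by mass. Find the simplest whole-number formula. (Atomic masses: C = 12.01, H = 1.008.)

C3H7

Assume 100 g: 83.6 g C, 16.4 g H.
n(C) = 83.6/12.01 = 6.961, n(H) = 16.4/1.008 = 16.27
Smallest is C at 6.961 mol; normalising gives C 1.000, H 2.337
Scaling by 3: C 3.00, H 7.01 → C3H7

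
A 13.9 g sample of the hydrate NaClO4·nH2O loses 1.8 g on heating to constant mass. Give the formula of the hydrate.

Mass of anhydrous NaClO4 = 13.9 − 1.8 = 12.1 g
mol H2O = 1.8 / 18.02 = 0.09989
Molar mass of NaClO4 = 122.44 g/mol → mol NaClO4 = 12.1 / 122.44 = 0.09882
n = 0.09989 / 0.09882 = 1.01 ≈ 1 → NaClO4·H2O

NaClO4·H2O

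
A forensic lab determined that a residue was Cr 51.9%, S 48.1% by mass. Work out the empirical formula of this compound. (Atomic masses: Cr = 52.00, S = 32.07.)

Assume 100 g: 51.9 g Cr, 48.1 g S.
Moles — Cr: 51.9 / 52.00 = 0.9981 mol; S: 48.1 / 32.07 = 1.5 mol
Ratios (÷ 0.9981): Cr 1.000, S 1.503
Multiply by 2: Cr 2.00, S 3.01 → Cr2S3

Cr2S3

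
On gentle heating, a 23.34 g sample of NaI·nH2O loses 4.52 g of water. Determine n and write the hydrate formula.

NaI·2H2O

Mass of anhydrous NaI = 23.34 − 4.52 = 18.82 g
mol H2O = 4.52 / 18.02 = 0.2508
Molar mass of NaI = 149.89 g/mol → mol NaI = 18.82 / 149.89 = 0.1256
n = 0.2508 / 0.1256 = 2.00 ≈ 2 → NaI·2H2O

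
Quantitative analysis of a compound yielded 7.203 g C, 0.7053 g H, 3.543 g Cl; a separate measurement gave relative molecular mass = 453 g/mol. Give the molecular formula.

C24H28Cl4

n(C) = 7.203/12.01 = 0.5998, n(H) = 0.7053/1.008 = 0.6997, n(Cl) = 3.543/35.45 = 0.09994
Divide by the smallest (0.09994 mol Cl): C 6.001, H 7.001, Cl 1.000
≈ 6:7:1 → C6H7Cl
Empirical-formula mass = 114.57 g/mol
n = 453 / 114.57 = 3.95 ≈ 4
Molecular formula = (C6H7Cl)×4 = C24H28Cl4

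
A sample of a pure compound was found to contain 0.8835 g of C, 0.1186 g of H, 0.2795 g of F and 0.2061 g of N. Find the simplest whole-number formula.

C5H8FN

C: 0.8835 g ÷ 12.01 g/mol = 0.07356 mol
H: 0.1186 g ÷ 1.008 g/mol = 0.1177 mol
F: 0.2795 g ÷ 19.00 g/mol = 0.01471 mol
N: 0.2061 g ÷ 14.01 g/mol = 0.01471 mol
Smallest is F at 0.01471 mol; normalising gives C 5.001, H 7.998, F 1.000, N 1.000
Ratio ≈ 5:8:1:1, so the empirical formula is C5H8FN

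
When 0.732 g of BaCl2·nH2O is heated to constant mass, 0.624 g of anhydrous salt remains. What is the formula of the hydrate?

Mass of water lost = 0.732 − 0.624 = 0.108 g → 0.108 / 18.02 = 0.005993 mol H2O
Molar mass of BaCl2 = 208.23 g/mol → mol BaCl2 = 0.624 / 208.23 = 0.002997
n = 0.005993 / 0.002997 = 2.00 ≈ 2 → BaCl2·2H2O

BaCl2·2H2O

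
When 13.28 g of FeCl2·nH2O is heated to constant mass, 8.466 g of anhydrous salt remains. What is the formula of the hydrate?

Mass of water lost = 13.28 − 8.466 = 4.814 g → 4.814 / 18.02 = 0.2671 mol H2O
Molar mass of FeCl2 = 126.75 g/mol → mol FeCl2 = 8.466 / 126.75 = 0.06679
n = 0.2671 / 0.06679 = 4.00 ≈ 4 → FeCl2·4H2O

FeCl2·4H2O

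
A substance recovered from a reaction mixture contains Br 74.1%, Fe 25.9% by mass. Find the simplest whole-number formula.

Br2Fe

Assume 100 g: 74.1 g Br, 25.9 g Fe.
n(Br) = 74.1/79.90 = 0.9274, n(Fe) = 25.9/55.85 = 0.4637
Divide by the smallest (0.4637 mol Fe): Br 2.000, Fe 1.000
Ratio ≈ 2:1, so the empirical formula is Br2Fe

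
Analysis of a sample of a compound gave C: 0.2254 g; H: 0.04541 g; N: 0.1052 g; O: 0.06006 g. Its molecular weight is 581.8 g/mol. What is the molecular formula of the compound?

C: 0.2254 g ÷ 12.01 g/mol = 0.01877 mol
H: 0.04541 g ÷ 1.008 g/mol = 0.04505 mol
N: 0.1052 g ÷ 14.01 g/mol = 0.007509 mol
O: 0.06006 g ÷ 16.00 g/mol = 0.003754 mol
Ratios (÷ 0.003754): C 5.000, H 12.001, N 2.000, O 1.000
→ C5H12N2O
Empirical-formula mass = 116.17 g/mol
n = 581.8 / 116.17 = 5.01 ≈ 5
Molecular formula = (C5H12N2O)×5 = C25H60N10O5

C25H60N10O5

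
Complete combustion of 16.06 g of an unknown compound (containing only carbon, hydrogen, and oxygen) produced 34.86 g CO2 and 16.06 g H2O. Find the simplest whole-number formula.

C8H18O3

mol C = 34.86 / 44.01 = 0.7921; mass C = 0.7921 × 12.01 = 9.513 g
mol H = 2 × (16.06 / 18.02) = 1.782; mass H = 1.782 × 1.008 = 1.797 g
mass O = 16.06 − (11.31) = 4.750 g → mol O = 0.2969
Divide by the smallest (0.2969 mol O): C 2.668, H 6.004, O 1.000
×3: C 8.00, H 18.01, O 3.00 → C8H18O3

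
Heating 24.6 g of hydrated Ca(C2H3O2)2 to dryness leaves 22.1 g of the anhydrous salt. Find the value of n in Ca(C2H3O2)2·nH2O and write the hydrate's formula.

Mass of water lost = 24.6 − 22.1 = 2.5 g → 2.5 / 18.02 = 0.1387 mol H2O
Molar mass of Ca(C2H3O2)2 = 158.17 g/mol → mol Ca(C2H3O2)2 = 22.1 / 158.17 = 0.1397
n = 0.1387 / 0.1397 = 0.99 ≈ 1 → Ca(C2H3O2)2·H2O

Ca(C2H3O2)2·H2O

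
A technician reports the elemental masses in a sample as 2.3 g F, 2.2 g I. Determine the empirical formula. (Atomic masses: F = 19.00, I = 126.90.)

n(F) = 2.3/19.00 = 0.1211, n(I) = 2.2/126.90 = 0.01734
Ratios (÷ 0.01734): F 6.983, I 1.000
→ F7I

F7I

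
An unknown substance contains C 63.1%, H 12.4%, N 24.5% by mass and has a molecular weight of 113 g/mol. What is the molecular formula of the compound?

Assume 100 g: 63.1 g C, 12.4 g H, 24.5 g N.
Moles — C: 63.1 / 12.01 = 5.254 mol; H: 12.4 / 1.008 = 12.3 mol; N: 24.5 / 14.01 = 1.749 mol
Smallest is N at 1.749 mol; normalising gives C 3.004, H 7.034, N 1.000
→ C3H7N
Empirical-formula mass = 57.10 g/mol
n = 113 / 57.10 = 1.98 ≈ 2
Molecular formula = (C3H7N)×2 = C6H14N2

C6H14N2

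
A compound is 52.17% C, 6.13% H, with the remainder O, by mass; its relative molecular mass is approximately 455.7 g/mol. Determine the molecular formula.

C20H28O12

Assume 100 g: 52.17 g C, 6.13 g H, 41.7 g O.
n(C) = 52.17/12.01 = 4.344, n(H) = 6.13/1.008 = 6.081, n(O) = 41.7/16.00 = 2.606
Ratios (÷ 2.606): C 1.667, H 2.333, O 1.000
×3: C 5.00, H 7.00, O 3.00 → C5H7O3
Empirical-formula mass = 115.11 g/mol
n = 455.7 / 115.11 = 3.96 ≈ 4
Molecular formula = (C5H7O3)×4 = C20H28O12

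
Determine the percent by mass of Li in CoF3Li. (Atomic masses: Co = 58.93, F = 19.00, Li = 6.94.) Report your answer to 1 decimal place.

5.6%

Molar mass = 1(58.93) + 3(19.00) + 1(6.94) = 122.870 g/mol
Mass of Li per mole = 1 × 6.94 = 6.940 g
% Li = 6.940 / 122.870 × 100 = 5.6%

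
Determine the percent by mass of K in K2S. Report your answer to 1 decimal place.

70.9%

Molar mass = 2(39.10) + 1(32.07) = 110.270 g/mol
Mass of K per mole = 2 × 39.10 = 78.200 g
% K = 78.200 / 110.270 × 100 = 70.9%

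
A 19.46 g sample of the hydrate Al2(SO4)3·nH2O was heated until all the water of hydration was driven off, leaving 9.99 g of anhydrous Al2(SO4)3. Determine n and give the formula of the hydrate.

Mass of water lost = 19.46 − 9.99 = 9.47 g → 9.47 / 18.02 = 0.5255 mol H2O
Molar mass of Al2(SO4)3 = 342.17 g/mol → mol Al2(SO4)3 = 9.99 / 342.17 = 0.0292
n = 0.5255 / 0.0292 = 18.00 ≈ 18 → Al2(SO4)3·18H2O

Al2(SO4)3·18H2O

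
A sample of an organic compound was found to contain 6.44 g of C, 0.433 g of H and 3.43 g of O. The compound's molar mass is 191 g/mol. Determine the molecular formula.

Moles — C: 6.44 / 12.01 = 0.5362 mol; H: 0.433 / 1.008 = 0.4296 mol; O: 3.43 / 16.00 = 0.2144 mol
Smallest is O at 0.2144 mol; normalising gives C 2.501, H 2.004, O 1.000
×2: C 5.00, H 4.01, O 2.00 → C5H4O2
Empirical-formula mass = 96.08 g/mol
n = 191 / 96.08 = 1.99 ≈ 2
Molecular formula = (C5H4O2)×2 = C10H8O4

C10H8O4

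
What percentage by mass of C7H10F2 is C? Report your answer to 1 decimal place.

Molar mass = 7(12.01) + 10(1.008) + 2(19.00) = 132.150 g/mol
Mass of C per mole = 7 × 12.01 = 84.070 g
% C = 84.070 / 132.150 × 100 = 63.6%

63.6%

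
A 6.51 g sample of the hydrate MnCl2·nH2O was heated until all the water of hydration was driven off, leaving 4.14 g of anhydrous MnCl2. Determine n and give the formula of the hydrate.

Mass of water lost = 6.51 − 4.14 = 2.37 g → 2.37 / 18.02 = 0.1315 mol H2O
Molar mass of MnCl2 = 125.84 g/mol → mol MnCl2 = 4.14 / 125.84 = 0.0329
n = 0.1315 / 0.0329 = 4.00 ≈ 4 → MnCl2·4H2O

MnCl2·4H2O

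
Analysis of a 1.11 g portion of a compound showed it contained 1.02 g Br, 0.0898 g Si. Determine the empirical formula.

Br: 1.02 g ÷ 79.90 g/mol = 0.01277 mol
Si: 0.0898 g ÷ 28.09 g/mol = 0.003197 mol
Divide by the smallest (0.003197 mol Si): Br 3.993, Si 1.000
Ratio ≈ 4:1, so the empirical formula is Br4Si

Br4Si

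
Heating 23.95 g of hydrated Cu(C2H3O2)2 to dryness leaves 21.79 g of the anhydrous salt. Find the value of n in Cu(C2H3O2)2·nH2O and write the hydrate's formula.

Cu(C2H3O2)2·H2O

Mass of water lost = 23.95 − 21.79 = 2.16 g → 2.16 / 18.02 = 0.1199 mol H2O
Molar mass of Cu(C2H3O2)2 = 181.64 g/mol → mol Cu(C2H3O2)2 = 21.79 / 181.64 = 0.12
n = 0.1199 / 0.12 = 1.00 ≈ 1 → Cu(C2H3O2)2·H2O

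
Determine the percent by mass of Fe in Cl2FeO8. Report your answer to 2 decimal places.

21.92%

Molar mass = 2(35.45) + 1(55.85) + 8(16.00) = 254.750 g/mol
Mass of Fe per mole = 1 × 55.85 = 55.850 g
% Fe = 55.850 / 254.750 × 100 = 21.92%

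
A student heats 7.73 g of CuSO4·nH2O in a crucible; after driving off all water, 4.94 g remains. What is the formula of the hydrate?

Mass of water lost = 7.73 − 4.94 = 2.79 g → 2.79 / 18.02 = 0.1548 mol H2O
Molar mass of CuSO4 = 159.62 g/mol → mol CuSO4 = 4.94 / 159.62 = 0.03095
n = 0.1548 / 0.03095 = 5.00 ≈ 5 → CuSO4·5H2O

CuSO4·5H2O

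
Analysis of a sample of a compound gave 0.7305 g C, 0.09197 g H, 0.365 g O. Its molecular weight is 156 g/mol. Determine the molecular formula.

C8H12O3

Moles — C: 0.7305 / 12.01 = 0.06082 mol; H: 0.09197 / 1.008 = 0.09124 mol; O: 0.365 / 16.00 = 0.02281 mol
Smallest is O at 0.02281 mol; normalising gives C 2.666, H 4.000, O 1.000
Multiply by 3: C 8.00, H 12.00, O 3.00 → C8H12O3
Empirical-formula mass = 156.18 g/mol
n = 156 / 156.18 = 1.00 ≈ 1
Molecular formula = empirical formula = C8H12O3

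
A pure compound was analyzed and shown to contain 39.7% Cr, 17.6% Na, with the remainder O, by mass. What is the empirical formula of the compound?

Cr2Na2O7

Assume 100 g: 39.7 g Cr, 17.6 g Na, 42.7 g O.
Moles — Cr: 39.7 / 52.00 = 0.7635 mol; Na: 17.6 / 22.99 = 0.7656 mol; O: 42.7 / 16.00 = 2.669 mol
Divide by the smallest (0.7635 mol Cr): Cr 1.000, Na 1.003, O 3.496
Multiply by 2: Cr 2.00, Na 2.01, O 6.99 → Cr2Na2O7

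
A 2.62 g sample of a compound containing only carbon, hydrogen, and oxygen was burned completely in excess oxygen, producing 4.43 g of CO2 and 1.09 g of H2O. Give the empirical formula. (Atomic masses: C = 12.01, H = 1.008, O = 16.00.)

mol C = 4.43 / 44.01 = 0.1007; mass C = 0.1007 × 12.01 = 1.209 g
mol H = 2 × (1.09 / 18.02) = 0.1210; mass H = 0.1210 × 1.008 = 0.1219 g
mass O = 2.62 − (1.331) = 1.289 g → mol O = 0.08057
Ratios (÷ 0.08057): C 1.249, H 1.501, O 1.000
×4: C 5.00, H 6.01, O 4.00 → C5H6O4

C5H6O4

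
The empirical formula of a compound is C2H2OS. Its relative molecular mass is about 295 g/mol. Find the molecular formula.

Empirical-formula mass = 74.11 g/mol
n = 295 / 74.11 = 3.98 ≈ 4
Molecular formula = (C2H2OS)4 = C8H8O4S4

C8H8O4S4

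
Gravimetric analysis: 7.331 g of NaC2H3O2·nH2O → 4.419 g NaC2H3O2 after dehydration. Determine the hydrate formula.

Mass of water lost = 7.331 − 4.419 = 2.912 g → 2.912 / 18.02 = 0.1616 mol H2O
Molar mass of NaC2H3O2 = 82.03 g/mol → mol NaC2H3O2 = 4.419 / 82.03 = 0.05387
n = 0.1616 / 0.05387 = 3.00 ≈ 3 → NaC2H3O2·3H2O

NaC2H3O2·3H2O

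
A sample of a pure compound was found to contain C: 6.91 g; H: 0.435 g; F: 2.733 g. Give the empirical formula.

n(C) = 6.91/12.01 = 0.5754, n(H) = 0.435/1.008 = 0.4315, n(F) = 2.733/19.00 = 0.1438
Ratios (÷ 0.1438): C 4.000, H 3.000, F 1.000
≈ 4:3:1 → C4H3F

C4H3F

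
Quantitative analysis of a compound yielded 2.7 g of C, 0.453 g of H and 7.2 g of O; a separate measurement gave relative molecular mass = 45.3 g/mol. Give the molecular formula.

CH2O2

n(C) = 2.7/12.01 = 0.2248, n(H) = 0.453/1.008 = 0.4494, n(O) = 7.2/16.00 = 0.45
Divide by the smallest (0.2248 mol C): C 1.000, H 1.999, O 2.002
Ratio ≈ 1:2:2, so the empirical formula is CH2O2
Empirical-formula mass = 46.03 g/mol
n = 45.3 / 46.03 = 0.98 ≈ 1
Molecular formula = empirical formula = CH2O2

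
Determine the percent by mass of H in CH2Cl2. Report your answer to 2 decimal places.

Molar mass = 1(12.01) + 2(1.008) + 2(35.45) = 84.926 g/mol
Mass of H per mole = 2 × 1.008 = 2.016 g
% H = 2.016 / 84.926 × 100 = 2.37%

2.37%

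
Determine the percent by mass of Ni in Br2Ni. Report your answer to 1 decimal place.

26.9%

Molar mass = 2(79.90) + 1(58.69) = 218.490 g/mol
Mass of Ni per mole = 1 × 58.69 = 58.690 g
% Ni = 58.690 / 218.490 × 100 = 26.9%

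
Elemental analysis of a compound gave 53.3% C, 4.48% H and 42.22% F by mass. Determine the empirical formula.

C2H2F

Assume 100 g: 53.3 g C, 4.48 g H, 42.22 g F.
C: 53.3 g ÷ 12.01 g/mol = 4.438 mol
H: 4.48 g ÷ 1.008 g/mol = 4.444 mol
F: 42.22 g ÷ 19.00 g/mol = 2.222 mol
Divide by the smallest (2.222 mol F): C 1.997, H 2.000, F 1.000
→ C2H2F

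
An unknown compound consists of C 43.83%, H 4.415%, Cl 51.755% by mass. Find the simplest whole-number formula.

C5H6Cl2

Assume 100 g: 43.83 g C, 4.415 g H, 51.755 g Cl.
Moles — C: 43.83 / 12.01 = 3.649 mol; H: 4.415 / 1.008 = 4.38 mol; Cl: 51.755 / 35.45 = 1.46 mol
Divide by the smallest (1.46 mol Cl): C 2.500, H 3.000, Cl 1.000
Multiply by 2: C 5.00, H 6.00, Cl 2.00 → C5H6Cl2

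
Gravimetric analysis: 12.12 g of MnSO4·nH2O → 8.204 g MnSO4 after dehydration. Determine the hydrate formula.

Mass of water lost = 12.12 − 8.204 = 3.916 g → 3.916 / 18.02 = 0.2173 mol H2O
Molar mass of MnSO4 = 151.01 g/mol → mol MnSO4 = 8.204 / 151.01 = 0.05433
n = 0.2173 / 0.05433 = 4.00 ≈ 4 → MnSO4·4H2O

MnSO4·4H2O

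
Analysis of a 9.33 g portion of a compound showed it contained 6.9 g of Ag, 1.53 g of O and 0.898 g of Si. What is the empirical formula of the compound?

Ag2O3Si

Ag: 6.9 g ÷ 107.87 g/mol = 0.06397 mol
O: 1.53 g ÷ 16.00 g/mol = 0.09563 mol
Si: 0.898 g ÷ 28.09 g/mol = 0.03197 mol
Smallest is Si at 0.03197 mol; normalising gives Ag 2.001, O 2.991, Si 1.000
≈ 2:3:1 → Ag2O3Si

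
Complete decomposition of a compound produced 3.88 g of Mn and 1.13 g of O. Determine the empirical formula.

n(Mn) = 3.88/54.94 = 0.07062, n(O) = 1.13/16.00 = 0.07062
Divide by the smallest (0.07062 mol Mn): Mn 1.000, O 1.000
→ MnO

MnO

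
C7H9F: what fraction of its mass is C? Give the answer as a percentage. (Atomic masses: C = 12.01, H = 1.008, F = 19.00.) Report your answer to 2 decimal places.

74.97%

Molar mass = 7(12.01) + 9(1.008) + 1(19.00) = 112.142 g/mol
Mass of C per mole = 7 × 12.01 = 84.070 g
% C = 84.070 / 112.142 × 100 = 74.97%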